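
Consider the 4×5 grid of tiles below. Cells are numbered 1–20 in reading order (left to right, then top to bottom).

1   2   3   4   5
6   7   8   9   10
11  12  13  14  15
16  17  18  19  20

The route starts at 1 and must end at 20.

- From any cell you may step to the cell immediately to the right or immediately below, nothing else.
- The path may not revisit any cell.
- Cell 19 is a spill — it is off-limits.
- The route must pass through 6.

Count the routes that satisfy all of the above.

A right/down-only route from 1 to 20 makes exactly 3 down-moves and 4 right-moves in some order.
With no other constraints that would be C(7,3) = 35 routes.
Split at 6 and multiply the segment counts (each segment already excludes blocked cells): 1→6: 1; 6→20: 5; product = 5.
That gives 5 routes.

5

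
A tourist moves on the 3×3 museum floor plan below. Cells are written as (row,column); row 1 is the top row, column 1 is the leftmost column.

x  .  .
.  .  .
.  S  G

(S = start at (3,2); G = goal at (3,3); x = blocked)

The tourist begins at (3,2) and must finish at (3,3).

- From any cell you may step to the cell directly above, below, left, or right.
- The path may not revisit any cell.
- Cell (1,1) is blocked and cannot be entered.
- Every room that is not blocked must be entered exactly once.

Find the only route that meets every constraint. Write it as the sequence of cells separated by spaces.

(3,2) (3,1) (2,1) (2,2) (1,2) (1,3) (2,3) (3,3)

Need to visit all 8 open cells exactly once, starting at (3,2) and ending at (3,3).
Cell (2,1) has only two open neighbours ((3,1) and (2,2)), so the path must pass straight through it: one of those is the cell it's entered from and the other is where it exits.
Route from (3,2): left to (3,1), up to (2,1), right to (2,2), up to (1,2), right to (1,3), 2× down (reaching (3,3)) — 7 moves in all.
Check: all 8 open cells covered.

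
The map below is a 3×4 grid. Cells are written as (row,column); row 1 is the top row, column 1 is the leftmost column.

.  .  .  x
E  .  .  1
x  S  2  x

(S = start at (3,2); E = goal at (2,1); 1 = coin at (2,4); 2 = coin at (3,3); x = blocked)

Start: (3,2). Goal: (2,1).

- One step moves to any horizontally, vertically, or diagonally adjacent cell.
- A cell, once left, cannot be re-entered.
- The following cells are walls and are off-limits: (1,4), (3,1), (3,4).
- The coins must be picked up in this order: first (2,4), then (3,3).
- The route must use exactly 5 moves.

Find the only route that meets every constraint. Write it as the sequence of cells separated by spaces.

(3,2) (2,3) (2,4) (3,3) (2,2) (2,1)

The waypoints must appear in the order (2,4), (3,3), with no cell reused.
Route from (3,2): up-right 1 to (2,3), right 1 to (2,4), down-left 1 to (3,3), up-left 1 to (2,2), left 1 to (2,1) — 5 moves in all.
Check: order respected (1 at step 2, 2 at step 3); 5 moves as required.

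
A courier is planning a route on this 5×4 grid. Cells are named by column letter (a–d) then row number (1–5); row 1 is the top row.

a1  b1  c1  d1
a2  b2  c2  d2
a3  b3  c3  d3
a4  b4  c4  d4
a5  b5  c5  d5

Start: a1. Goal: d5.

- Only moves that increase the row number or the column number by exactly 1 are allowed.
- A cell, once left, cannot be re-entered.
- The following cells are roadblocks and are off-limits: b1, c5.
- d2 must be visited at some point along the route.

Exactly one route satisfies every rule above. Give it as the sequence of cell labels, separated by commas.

Moves only go right or down, so the column and row indices never decrease.
Route from a1: down to a2, 3× right (reaching d2), 3× down (reaching d5) — 7 moves in all.
Check: all required cells visited.

a1, a2, b2, c2, d2, d3, d4, d5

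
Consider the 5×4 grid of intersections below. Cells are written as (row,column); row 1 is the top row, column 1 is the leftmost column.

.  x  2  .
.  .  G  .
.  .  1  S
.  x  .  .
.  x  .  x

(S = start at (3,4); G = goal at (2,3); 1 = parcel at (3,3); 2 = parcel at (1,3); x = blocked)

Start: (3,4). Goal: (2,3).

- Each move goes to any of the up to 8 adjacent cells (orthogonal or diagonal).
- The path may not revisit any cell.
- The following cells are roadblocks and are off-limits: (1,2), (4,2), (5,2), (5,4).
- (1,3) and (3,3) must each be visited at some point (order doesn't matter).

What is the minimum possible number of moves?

Any route passes through (1,3) and (3,3) in some order between (3,4) and (2,3). Summing Chebyshev distances along each leg and taking the cheapest ordering ((3,4) → (3,3) → (1,3) → (2,3)) gives a lower bound of 1 + 2 + 1 = 4 moves.
A route of 4 moves achieves this: (3,4) → (3,3) → (2,2) → (1,3) → (2,3).
Since 4 matches the lower bound, it is optimal.

4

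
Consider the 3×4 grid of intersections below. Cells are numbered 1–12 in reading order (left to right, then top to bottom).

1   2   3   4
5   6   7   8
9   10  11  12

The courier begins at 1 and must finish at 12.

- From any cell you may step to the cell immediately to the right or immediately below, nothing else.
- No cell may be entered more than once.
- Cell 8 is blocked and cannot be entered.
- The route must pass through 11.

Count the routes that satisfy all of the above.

A right/down-only route from 1 to 12 makes exactly 2 down-moves and 3 right-moves in some order.
With no other constraints that would be C(5,2) = 10 routes.
Split at 11 and multiply the segment counts (each segment already excludes blocked cells): 1→11: 6; 11→12: 1; product = 6.
That gives 6 routes.

6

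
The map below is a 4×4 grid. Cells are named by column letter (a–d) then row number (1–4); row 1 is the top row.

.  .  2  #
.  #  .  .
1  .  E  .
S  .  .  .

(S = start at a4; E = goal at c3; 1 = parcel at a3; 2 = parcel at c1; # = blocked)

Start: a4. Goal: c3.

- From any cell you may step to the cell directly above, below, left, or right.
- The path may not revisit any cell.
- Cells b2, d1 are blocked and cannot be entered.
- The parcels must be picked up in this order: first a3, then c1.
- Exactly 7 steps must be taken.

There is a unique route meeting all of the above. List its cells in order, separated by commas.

a4, a3, a2, a1, b1, c1, c2, c3

The waypoints must appear in the order a3, c1, with no cell reused.
Route from a4: 3× up (reaching a1), 2× right (reaching c1), 2× down (reaching c3) — 7 moves in all.
Check: order respected (1 at step 1, 2 at step 5); 7 moves as required.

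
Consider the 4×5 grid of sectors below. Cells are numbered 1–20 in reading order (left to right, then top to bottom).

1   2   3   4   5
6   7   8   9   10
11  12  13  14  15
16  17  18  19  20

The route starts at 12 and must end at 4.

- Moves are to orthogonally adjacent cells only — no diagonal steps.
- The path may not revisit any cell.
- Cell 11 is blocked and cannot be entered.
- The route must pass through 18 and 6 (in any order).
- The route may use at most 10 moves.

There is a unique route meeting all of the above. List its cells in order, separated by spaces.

The budget equals the shortest possible length, so every move has to be on a shortest route through the required cells.
Route from 12: down to 17, right to 18, 2× up (reaching 8), 2× left (reaching 6), up to 1, 3× right (reaching 4) — 10 moves in all.
Check: all required cells visited; 10 ≤ 10 moves.

12 17 18 13 8 7 6 1 2 3 4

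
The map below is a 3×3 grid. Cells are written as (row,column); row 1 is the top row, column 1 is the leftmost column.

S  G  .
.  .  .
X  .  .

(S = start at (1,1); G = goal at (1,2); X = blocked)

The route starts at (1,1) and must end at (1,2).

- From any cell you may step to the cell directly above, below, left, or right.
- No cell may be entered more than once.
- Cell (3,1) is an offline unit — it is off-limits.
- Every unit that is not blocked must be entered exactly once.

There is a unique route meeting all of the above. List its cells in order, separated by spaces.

(1,1) (2,1) (2,2) (3,2) (3,3) (2,3) (1,3) (1,2)

Need to visit all 8 open cells exactly once, starting at (1,1) and ending at (1,2).
Cell (1,3) has only two open neighbours ((2,3) and (1,2)), so the path must pass straight through it: one of those is the cell it's entered from and the other is where it exits.
Route from (1,1): down to (2,1), right to (2,2), down to (3,2), right to (3,3), 2× up (reaching (1,3)), left to (1,2) — 7 moves in all.
Check: all 8 open cells covered.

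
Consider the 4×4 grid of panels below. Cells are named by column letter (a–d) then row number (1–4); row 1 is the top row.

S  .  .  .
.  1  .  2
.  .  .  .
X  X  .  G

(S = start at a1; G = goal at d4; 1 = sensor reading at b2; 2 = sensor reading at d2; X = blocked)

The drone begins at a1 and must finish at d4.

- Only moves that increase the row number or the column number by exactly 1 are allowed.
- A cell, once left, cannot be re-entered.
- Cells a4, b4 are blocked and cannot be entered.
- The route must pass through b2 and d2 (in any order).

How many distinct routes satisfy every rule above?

2

A right/down-only route from a1 to d4 makes exactly 3 down-moves and 3 right-moves in some order.
With no other constraints that would be C(6,3) = 20 routes.
A monotone route can only reach the required cells in the order b2, d2, so split there and multiply the segment counts (each segment already excludes blocked cells): a1→b2: 2; b2→d2: 1; d2→d4: 1; product = 2.
That gives 2 routes.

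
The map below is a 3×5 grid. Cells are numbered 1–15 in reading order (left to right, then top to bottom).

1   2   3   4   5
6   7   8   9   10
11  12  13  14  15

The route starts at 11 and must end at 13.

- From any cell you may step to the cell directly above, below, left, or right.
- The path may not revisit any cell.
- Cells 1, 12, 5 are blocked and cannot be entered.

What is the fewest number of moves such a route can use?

4

The Manhattan distance from 11 to 13 is |3−3| + |1−3| = 2, so at least 2 moves are needed.
That bound ignores the blocked cells. Measuring each leg by the fewest moves that actually steer around them (11→13: 4) raises the lower bound to 4.
A route of 4 moves exists: 11 → 6 → 7 → 8 → 13.
Since 4 matches that lower bound, it is optimal.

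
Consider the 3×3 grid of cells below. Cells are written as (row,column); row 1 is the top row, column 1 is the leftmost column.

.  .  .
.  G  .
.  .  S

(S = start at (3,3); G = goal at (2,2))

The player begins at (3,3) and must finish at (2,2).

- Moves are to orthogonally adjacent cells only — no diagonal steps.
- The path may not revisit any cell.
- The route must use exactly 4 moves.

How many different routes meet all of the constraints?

Need simple routes of exactly 4 moves from (3,3) to (2,2) (Manhattan distance 2, so 1 moves are spent on a detour and 1 undoing it).
Enumerating: (3,3) (2,3) (1,3) (1,2) (2,2) | (3,3) (3,2) (3,1) (2,1) (2,2).
That gives 2 routes.

2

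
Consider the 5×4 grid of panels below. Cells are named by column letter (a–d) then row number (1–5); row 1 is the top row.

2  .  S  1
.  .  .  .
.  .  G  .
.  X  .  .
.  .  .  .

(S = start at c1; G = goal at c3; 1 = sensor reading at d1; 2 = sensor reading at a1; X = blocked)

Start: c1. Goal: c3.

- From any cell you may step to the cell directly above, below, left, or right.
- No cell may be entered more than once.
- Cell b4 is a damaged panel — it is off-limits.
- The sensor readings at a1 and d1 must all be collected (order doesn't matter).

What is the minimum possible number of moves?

10

Any route passes through a1 and d1 in some order between c1 and c3. Summing Manhattan distances along each leg and taking the cheapest ordering (c1 → d1 → a1 → c3) gives a lower bound of 1 + 3 + 4 = 8 moves.
The shortest route satisfying every rule uses 10 moves: c1 → d1 → d2 → c2 → b2 → b1 → a1 → a2 → a3 → b3 → c3.
The no-revisit rule (legs can't share cells) pushes the minimum above the 8-move bound; an exhaustive check rules out every length from 8 to 9, leaving 10 as the minimum.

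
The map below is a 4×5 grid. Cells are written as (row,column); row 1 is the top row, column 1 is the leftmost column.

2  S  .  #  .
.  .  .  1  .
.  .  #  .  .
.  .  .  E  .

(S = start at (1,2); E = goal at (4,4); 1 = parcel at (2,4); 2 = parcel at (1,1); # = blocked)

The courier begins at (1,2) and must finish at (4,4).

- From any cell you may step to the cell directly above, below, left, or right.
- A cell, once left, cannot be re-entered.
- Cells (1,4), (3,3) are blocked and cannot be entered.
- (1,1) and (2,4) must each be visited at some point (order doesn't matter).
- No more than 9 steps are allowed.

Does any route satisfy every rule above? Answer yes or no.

yes

One route that works: (1,2) → (1,1) → (2,1) → (2,2) → (2,3) → (2,4) → (3,4) → (4,4).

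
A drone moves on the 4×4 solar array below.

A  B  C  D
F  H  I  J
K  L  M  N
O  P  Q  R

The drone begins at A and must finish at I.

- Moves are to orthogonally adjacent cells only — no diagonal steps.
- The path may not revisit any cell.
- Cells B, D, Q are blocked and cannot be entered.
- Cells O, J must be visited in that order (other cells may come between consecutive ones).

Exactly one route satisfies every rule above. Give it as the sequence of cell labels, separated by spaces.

A F K O P L M N J I

The waypoints must appear in the order O, J, with no cell reused.
Route from A: down 3 to O, right 1 to P, up 1 to L, right 2 to N, up 1 to J, left 1 to I — 9 moves in all.
Check: order respected (O at step 3, J at step 8).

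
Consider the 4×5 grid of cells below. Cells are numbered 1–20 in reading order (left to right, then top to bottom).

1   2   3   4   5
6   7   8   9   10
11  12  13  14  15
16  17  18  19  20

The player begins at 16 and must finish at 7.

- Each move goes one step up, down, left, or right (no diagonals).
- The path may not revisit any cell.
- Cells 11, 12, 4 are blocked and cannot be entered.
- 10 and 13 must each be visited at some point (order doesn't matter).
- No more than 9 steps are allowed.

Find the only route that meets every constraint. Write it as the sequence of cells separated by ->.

The budget equals the shortest possible length, so every move has to be on a shortest route through the required cells.
Route from 16: right 2 to 18, up 1 to 13, right 2 to 15, up 1 to 10, left 3 to 7 — 9 moves in all.
Check: all required cells visited; 9 ≤ 9 moves.

16 -> 17 -> 18 -> 13 -> 14 -> 15 -> 10 -> 9 -> 8 -> 7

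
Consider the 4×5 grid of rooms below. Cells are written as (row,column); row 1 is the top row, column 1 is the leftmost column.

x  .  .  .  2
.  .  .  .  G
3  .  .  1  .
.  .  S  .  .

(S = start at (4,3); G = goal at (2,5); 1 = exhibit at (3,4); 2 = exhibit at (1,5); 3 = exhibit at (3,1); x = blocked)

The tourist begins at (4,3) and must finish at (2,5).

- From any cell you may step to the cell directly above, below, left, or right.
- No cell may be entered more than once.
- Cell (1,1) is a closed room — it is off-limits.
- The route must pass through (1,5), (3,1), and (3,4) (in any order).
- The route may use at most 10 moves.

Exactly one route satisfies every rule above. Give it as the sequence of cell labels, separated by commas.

Any route must reach (1,5), (3,1), and (3,4) and still end at (2,5) within 10 moves, so the order of the required stops is forced.
Route from (4,3): 2× left (reaching (4,1)), up to (3,1), 3× right (reaching (3,4)), 2× up (reaching (1,4)), right to (1,5), down to (2,5) — 10 moves in all.
Check: all required cells visited; 10 ≤ 10 moves.

(4,3), (4,2), (4,1), (3,1), (3,2), (3,3), (3,4), (2,4), (1,4), (1,5), (2,5)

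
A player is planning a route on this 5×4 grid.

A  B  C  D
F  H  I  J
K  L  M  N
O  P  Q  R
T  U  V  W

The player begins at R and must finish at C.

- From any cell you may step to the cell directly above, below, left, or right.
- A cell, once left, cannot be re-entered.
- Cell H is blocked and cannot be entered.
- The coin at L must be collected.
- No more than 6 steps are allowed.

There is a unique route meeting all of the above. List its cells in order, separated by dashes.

R - Q - P - L - M - I - C

The 6-move cap with required stops at L leaves no slack for detours.
Route from R: left 2 to P, up 1 to L, right 1 to M, up 2 to C — 6 moves in all.
Check: all required cells visited; 6 ≤ 6 moves.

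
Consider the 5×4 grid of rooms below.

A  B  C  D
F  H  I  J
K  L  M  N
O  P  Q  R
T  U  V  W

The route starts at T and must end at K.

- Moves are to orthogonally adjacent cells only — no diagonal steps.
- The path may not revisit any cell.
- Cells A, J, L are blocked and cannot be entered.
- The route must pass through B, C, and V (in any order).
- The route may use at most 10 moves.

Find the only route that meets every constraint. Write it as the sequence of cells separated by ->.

The 10-move cap with required stops at B, C, V leaves no slack for detours.
Route from T: right 2 to V, up 4 to C, left 1 to B, down 1 to H, left 1 to F, down 1 to K — 10 moves in all.
Check: all required cells visited; 10 ≤ 10 moves.

T -> U -> V -> Q -> M -> I -> C -> B -> H -> F -> K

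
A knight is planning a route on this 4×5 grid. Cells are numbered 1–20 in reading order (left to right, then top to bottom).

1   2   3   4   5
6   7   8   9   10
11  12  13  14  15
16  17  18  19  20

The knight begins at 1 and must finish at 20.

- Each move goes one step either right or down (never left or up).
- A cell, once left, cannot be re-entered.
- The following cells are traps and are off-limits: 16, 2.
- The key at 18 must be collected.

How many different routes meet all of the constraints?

A right/down-only route from 1 to 20 makes exactly 3 down-moves and 4 right-moves in some order.
With no other constraints that would be C(7,3) = 35 routes.
Split at 18 and multiply the segment counts (each segment already excludes blocked cells): 1→18: 5; 18→20: 1; product = 5.
That gives 5 routes.

5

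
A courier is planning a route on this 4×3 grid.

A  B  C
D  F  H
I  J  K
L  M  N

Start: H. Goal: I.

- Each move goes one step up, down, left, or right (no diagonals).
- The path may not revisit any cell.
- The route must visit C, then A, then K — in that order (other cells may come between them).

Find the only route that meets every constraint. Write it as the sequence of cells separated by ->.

H -> C -> B -> A -> D -> F -> J -> K -> N -> M -> L -> I

The waypoints must appear in the order C, A, K, with no cell reused.
Route from H: up 1 to C, left 2 to A, down 1 to D, right 1 to F, down 1 to J, right 1 to K, down 1 to N, left 2 to L, up 1 to I — 11 moves in all.
Check: order respected (C at step 1, A at step 3, K at step 7).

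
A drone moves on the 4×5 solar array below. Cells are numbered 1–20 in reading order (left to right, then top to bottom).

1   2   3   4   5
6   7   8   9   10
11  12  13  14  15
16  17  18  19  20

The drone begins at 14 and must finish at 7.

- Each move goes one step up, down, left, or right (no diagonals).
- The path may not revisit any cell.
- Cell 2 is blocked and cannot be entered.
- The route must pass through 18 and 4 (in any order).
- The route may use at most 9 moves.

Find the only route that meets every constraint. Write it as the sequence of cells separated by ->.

The 9-move cap with required stops at 18, 4 leaves no slack for detours.
Route from 14: up 2 to 4, left 1 to 3, down 3 to 18, left 1 to 17, up 2 to 7 — 9 moves in all.
Check: all required cells visited; 9 ≤ 9 moves.

14 -> 9 -> 4 -> 3 -> 8 -> 13 -> 18 -> 17 -> 12 -> 7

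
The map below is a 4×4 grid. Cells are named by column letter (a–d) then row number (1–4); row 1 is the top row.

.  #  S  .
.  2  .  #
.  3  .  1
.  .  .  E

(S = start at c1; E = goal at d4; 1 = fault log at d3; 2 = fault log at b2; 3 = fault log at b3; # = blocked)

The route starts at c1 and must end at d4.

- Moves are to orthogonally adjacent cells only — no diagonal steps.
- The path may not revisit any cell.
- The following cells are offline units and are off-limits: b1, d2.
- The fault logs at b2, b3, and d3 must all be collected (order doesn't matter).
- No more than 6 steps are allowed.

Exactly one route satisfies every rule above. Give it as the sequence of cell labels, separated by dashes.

Any route must reach b2, b3, and d3 and still end at d4 within 6 moves, so the order of the required stops is forced.
Route from c1: down 1 to c2, left 1 to b2, down 1 to b3, right 2 to d3, down 1 to d4 — 6 moves in all.
Check: all required cells visited; 6 ≤ 6 moves.

c1 - c2 - b2 - b3 - c3 - d3 - d4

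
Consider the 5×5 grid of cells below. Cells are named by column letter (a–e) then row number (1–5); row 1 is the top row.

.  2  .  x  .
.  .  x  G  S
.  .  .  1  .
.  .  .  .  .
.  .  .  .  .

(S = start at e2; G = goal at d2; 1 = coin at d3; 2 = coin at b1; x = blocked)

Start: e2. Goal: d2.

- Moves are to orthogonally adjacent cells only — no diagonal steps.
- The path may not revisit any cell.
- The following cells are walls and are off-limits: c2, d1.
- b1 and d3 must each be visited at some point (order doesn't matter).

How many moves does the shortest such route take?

15

Any route passes through b1 and d3 in some order between e2 and d2. Summing Manhattan distances along each leg and taking the cheapest ordering (e2 → d3 → b1 → d2) gives a lower bound of 2 + 4 + 3 = 9 moves.
That bound ignores the blocked cells. Measuring each leg by the fewest moves that actually steer around them (e2→d3: 2; d3→b1: 4; b1→d2: 5) raises the lower bound to 11.
The shortest route satisfying every rule uses 15 moves: e2 → e3 → e4 → d4 → c4 → b4 → a4 → a3 → a2 → a1 → b1 → b2 → b3 → c3 → d3 → d2.
The bound of 11 isn't tight here; checking systematically, no route of length 11 through 14 satisfies every constraint (on a 4-connected grid the length of any start-to-goal walk has the same parity as the Manhattan bound, so only lengths 11, 13, 15, … need checking), so 15 is the minimum.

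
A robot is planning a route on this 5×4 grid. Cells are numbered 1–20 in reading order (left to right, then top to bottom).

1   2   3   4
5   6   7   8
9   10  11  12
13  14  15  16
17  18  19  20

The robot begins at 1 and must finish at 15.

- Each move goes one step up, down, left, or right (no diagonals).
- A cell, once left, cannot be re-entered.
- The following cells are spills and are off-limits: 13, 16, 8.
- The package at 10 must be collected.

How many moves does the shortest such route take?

Any route passes through 10 somewhere between 1 and 15. Summing Manhattan distances along the two legs (1 → 10 → 15) gives a lower bound of 3 + 2 = 5 moves.
A route of 5 moves achieves this: 1 → 5 → 9 → 10 → 14 → 15.
Since 5 matches the lower bound, it is optimal.

5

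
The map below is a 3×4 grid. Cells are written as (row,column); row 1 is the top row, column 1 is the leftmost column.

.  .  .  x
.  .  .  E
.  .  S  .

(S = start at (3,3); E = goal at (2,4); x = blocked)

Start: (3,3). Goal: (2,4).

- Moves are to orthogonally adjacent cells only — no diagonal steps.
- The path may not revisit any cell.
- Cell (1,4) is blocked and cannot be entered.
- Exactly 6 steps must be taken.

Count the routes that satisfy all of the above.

2

Need simple routes of exactly 6 moves from (3,3) to (2,4) (Manhattan distance 2, so 2 moves are spent on a detour and 2 undoing it).
Enumerating: (3,3) (3,2) (2,2) (1,2) (1,3) (2,3) (2,4) | (3,3) (3,2) (3,1) (2,1) (2,2) (2,3) (2,4).
That gives 2 routes.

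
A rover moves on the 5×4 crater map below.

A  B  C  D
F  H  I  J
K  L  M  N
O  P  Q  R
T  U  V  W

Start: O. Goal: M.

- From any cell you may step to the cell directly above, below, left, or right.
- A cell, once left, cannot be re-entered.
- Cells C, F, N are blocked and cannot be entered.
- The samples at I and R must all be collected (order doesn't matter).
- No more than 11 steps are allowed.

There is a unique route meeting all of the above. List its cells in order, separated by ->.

Any route must reach I and R and still end at M within 11 moves, so the order of the required stops is forced.
Route from O: down 1 to T, right 3 to W, up 1 to R, left 2 to P, up 2 to H, right 1 to I, down 1 to M — 11 moves in all.
Check: all required cells visited; 11 ≤ 11 moves.

O -> T -> U -> V -> W -> R -> Q -> P -> L -> H -> I -> M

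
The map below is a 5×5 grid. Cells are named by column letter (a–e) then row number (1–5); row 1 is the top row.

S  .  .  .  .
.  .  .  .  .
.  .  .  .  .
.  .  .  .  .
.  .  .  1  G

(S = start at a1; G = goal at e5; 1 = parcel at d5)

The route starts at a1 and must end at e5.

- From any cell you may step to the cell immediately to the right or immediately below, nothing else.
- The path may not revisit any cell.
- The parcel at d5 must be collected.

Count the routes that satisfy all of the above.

A right/down-only route from a1 to e5 makes exactly 4 down-moves and 4 right-moves in some order.
With no other constraints that would be C(8,4) = 70 routes.
Split at d5 and multiply the segment counts: a1→d5: 35; d5→e5: 1; product = 35.
That gives 35 routes.

35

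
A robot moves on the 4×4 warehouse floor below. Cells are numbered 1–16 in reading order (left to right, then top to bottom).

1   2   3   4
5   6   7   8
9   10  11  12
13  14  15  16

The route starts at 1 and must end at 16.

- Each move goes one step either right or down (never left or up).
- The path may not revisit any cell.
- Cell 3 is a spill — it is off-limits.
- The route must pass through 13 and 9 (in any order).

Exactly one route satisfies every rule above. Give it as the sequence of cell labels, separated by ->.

Moves only go right or down, so the column and row indices never decrease.
Route from 1: 3× down (reaching 13), 3× right (reaching 16) — 6 moves in all.
Check: all required cells visited.

1 -> 5 -> 9 -> 13 -> 14 -> 15 -> 16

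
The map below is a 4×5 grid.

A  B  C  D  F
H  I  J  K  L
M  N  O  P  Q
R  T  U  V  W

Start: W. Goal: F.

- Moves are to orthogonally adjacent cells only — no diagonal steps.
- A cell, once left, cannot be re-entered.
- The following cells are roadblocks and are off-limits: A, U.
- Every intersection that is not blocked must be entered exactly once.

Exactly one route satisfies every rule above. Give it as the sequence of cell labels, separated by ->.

Need to visit all 18 open cells exactly once, starting at W and ending at F.
Cell V has only two open neighbours (P and W), so the path must pass straight through it: one of those is the cell it's entered from and the other is where it exits.
Route from W: left to V, up to P, right to Q, up to L, 2× left (reaching J), down to O, left to N, down to T, left to R, 2× up (reaching H), right to I, up to B, 3× right (reaching F) — 17 moves in all.
Check: all 18 open cells covered.

W -> V -> P -> Q -> L -> K -> J -> O -> N -> T -> R -> M -> H -> I -> B -> C -> D -> F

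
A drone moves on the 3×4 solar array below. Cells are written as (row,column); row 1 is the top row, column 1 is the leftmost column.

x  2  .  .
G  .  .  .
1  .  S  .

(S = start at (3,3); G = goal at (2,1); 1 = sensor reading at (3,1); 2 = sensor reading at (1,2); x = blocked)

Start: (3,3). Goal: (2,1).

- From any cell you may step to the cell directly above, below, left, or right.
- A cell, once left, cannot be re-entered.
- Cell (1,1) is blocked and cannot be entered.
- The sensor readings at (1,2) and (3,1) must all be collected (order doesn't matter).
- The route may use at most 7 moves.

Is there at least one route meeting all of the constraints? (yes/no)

One route that works: (3,3) → (2,3) → (1,3) → (1,2) → (2,2) → (3,2) → (3,1) → (2,1).

yes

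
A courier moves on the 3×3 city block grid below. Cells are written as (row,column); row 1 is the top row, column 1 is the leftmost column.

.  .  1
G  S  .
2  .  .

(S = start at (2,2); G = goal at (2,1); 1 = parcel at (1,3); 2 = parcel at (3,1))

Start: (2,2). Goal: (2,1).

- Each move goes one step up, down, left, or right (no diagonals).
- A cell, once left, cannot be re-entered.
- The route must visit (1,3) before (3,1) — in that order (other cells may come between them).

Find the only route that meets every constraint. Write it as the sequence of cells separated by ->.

(2,2) -> (1,2) -> (1,3) -> (2,3) -> (3,3) -> (3,2) -> (3,1) -> (2,1)

The waypoints must appear in the order (1,3), (3,1), with no cell reused.
Route from (2,2): up 1 to (1,2), right 1 to (1,3), down 2 to (3,3), left 2 to (3,1), up 1 to (2,1) — 7 moves in all.
Check: order respected (1 at step 2, 2 at step 6).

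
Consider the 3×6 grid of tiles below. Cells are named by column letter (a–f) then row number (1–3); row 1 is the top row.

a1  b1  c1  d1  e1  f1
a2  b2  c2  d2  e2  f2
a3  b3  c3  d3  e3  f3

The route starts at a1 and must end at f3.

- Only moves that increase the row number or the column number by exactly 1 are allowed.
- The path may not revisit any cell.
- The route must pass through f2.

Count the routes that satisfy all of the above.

A right/down-only route from a1 to f3 makes exactly 2 down-moves and 5 right-moves in some order.
With no other constraints that would be C(7,2) = 21 routes.
Split at f2 and multiply the segment counts: a1→f2: 6; f2→f3: 1; product = 6.
That gives 6 routes.

6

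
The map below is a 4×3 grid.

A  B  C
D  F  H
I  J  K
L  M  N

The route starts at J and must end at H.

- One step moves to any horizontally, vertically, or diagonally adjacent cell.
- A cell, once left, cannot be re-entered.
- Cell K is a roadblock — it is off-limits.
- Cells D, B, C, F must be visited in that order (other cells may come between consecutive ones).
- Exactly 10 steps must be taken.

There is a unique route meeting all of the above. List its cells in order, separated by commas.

J, N, M, L, I, D, A, B, C, F, H

The waypoints must appear in the order D, B, C, F, with no cell reused.
Route from J: down-right 1 to N, left 2 to L, up 3 to A, right 2 to C, down-left 1 to F, right 1 to H — 10 moves in all.
Check: order respected (D at step 5, B at step 7, C at step 8, F at step 9); 10 moves as required.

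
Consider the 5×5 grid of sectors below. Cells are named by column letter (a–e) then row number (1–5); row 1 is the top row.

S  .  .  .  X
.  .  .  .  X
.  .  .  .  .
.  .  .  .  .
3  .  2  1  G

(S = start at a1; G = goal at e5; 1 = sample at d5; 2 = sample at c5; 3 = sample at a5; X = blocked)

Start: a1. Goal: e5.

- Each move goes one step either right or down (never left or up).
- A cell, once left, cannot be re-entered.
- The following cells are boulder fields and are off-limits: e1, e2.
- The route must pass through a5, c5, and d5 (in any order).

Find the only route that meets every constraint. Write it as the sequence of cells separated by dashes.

a1 - a2 - a3 - a4 - a5 - b5 - c5 - d5 - e5

Moves only go right or down, so the column and row indices never decrease.
Route from a1: 4× down (reaching a5), 4× right (reaching e5) — 8 moves in all.
Check: all required cells visited.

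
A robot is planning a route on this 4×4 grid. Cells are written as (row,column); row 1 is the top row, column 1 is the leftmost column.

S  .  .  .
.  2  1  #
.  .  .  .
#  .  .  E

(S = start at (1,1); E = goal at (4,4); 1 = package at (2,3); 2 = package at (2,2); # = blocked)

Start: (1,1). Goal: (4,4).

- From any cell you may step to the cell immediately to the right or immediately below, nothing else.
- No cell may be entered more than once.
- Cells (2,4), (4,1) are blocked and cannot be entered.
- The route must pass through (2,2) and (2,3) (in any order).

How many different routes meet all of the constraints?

4

A right/down-only route from (1,1) to (4,4) makes exactly 3 down-moves and 3 right-moves in some order.
With no other constraints that would be C(6,3) = 20 routes.
A monotone route can only reach the required cells in the order (2,2), (2,3), so split there and multiply the segment counts (each segment already excludes blocked cells): (1,1)→(2,2): 2; (2,2)→(2,3): 1; (2,3)→(4,4): 2; product = 4.
That gives 4 routes.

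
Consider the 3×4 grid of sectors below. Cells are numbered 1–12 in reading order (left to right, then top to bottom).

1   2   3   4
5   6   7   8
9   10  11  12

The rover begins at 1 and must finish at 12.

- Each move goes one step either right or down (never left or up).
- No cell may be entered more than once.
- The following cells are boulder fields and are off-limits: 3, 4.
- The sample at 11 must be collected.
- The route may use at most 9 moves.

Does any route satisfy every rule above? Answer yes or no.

yes

One route that works: 1 → 5 → 9 → 10 → 11 → 12.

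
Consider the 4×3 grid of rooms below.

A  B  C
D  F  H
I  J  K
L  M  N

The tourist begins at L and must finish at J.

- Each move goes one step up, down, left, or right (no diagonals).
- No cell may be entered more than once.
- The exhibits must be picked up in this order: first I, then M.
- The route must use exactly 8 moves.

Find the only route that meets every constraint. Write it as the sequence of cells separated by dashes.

L - I - D - F - H - K - N - M - J

The waypoints must appear in the order I, M, with no cell reused.
Route from L: 2× up (reaching D), 2× right (reaching H), 2× down (reaching N), left to M, up to J — 8 moves in all.
Check: order respected (I at step 1, M at step 7); 8 moves as required.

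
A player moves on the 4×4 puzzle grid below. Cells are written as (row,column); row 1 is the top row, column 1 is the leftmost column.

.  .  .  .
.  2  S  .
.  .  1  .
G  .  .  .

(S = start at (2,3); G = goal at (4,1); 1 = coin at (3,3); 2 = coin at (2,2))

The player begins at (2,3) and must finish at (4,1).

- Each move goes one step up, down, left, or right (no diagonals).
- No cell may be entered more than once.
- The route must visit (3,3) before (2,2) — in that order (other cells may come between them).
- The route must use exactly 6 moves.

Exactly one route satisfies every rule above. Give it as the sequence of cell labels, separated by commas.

The waypoints must appear in the order (3,3), (2,2), with no cell reused.
Route from (2,3): down to (3,3), left to (3,2), up to (2,2), left to (2,1), 2× down (reaching (4,1)) — 6 moves in all.
Check: order respected (1 at step 1, 2 at step 3); 6 moves as required.

(2,3), (3,3), (3,2), (2,2), (2,1), (3,1), (4,1)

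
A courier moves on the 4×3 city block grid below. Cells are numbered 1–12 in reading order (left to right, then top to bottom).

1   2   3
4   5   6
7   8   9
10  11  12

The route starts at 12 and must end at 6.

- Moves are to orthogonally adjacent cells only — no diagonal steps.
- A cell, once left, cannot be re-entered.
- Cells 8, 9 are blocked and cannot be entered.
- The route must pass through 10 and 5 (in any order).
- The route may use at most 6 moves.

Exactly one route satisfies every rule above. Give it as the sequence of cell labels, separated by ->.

12 -> 11 -> 10 -> 7 -> 4 -> 5 -> 6

The budget equals the shortest possible length, so every move has to be on a shortest route through the required cells.
Route from 12: left 2 to 10, up 2 to 4, right 2 to 6 — 6 moves in all.
Check: all required cells visited; 6 ≤ 6 moves.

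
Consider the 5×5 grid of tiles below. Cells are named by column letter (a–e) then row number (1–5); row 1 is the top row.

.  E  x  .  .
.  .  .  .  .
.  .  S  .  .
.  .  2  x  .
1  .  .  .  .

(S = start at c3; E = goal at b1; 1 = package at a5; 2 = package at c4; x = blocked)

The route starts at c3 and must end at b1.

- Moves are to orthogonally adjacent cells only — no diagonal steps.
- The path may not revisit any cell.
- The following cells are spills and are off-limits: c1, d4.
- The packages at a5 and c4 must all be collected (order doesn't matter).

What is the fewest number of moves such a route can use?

9

Any route passes through a5 and c4 in some order between c3 and b1. Summing Manhattan distances along each leg and taking the cheapest ordering (c3 → c4 → a5 → b1) gives a lower bound of 1 + 3 + 5 = 9 moves.
A route of 9 moves achieves this: c3 → c4 → c5 → b5 → a5 → a4 → a3 → a2 → a1 → b1.
Since 9 matches the lower bound, it is optimal.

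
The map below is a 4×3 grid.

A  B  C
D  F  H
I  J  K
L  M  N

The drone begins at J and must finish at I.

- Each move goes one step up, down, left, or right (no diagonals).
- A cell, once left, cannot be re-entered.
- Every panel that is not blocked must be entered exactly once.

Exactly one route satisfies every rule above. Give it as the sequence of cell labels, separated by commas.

J, F, D, A, B, C, H, K, N, M, L, I

Need to visit all 12 open cells exactly once, starting at J and ending at I.
Cell N has only two open neighbours (K and M), so the path must pass straight through it: one of those is the cell it's entered from and the other is where it exits.
Route from J: up 1 to F, left 1 to D, up 1 to A, right 2 to C, down 3 to N, left 2 to L, up 1 to I — 11 moves in all.
Check: all 12 open cells covered.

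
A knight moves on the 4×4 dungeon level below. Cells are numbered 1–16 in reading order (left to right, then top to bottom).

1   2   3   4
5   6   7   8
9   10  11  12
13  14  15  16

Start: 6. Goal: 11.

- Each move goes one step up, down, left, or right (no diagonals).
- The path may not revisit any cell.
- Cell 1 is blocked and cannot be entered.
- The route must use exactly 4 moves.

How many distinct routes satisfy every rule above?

4

Need simple routes of exactly 4 moves from 6 to 11 (Manhattan distance 2, so 1 moves are spent on a detour and 1 undoing it).
Enumerating: 6 2 3 7 11 | 6 10 14 15 11 | 6 5 9 10 11 | 6 7 8 12 11.
That gives 4 routes.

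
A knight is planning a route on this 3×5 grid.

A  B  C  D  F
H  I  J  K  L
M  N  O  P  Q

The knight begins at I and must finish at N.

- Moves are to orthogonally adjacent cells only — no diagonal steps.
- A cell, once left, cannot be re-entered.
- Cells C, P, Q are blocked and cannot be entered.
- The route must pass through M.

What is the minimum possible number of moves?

Any route passes through M somewhere between I and N. Summing Manhattan distances along the two legs (I → M → N) gives a lower bound of 2 + 1 = 3 moves.
A route of 3 moves achieves this: I → H → M → N.
Since 3 matches the lower bound, it is optimal.

3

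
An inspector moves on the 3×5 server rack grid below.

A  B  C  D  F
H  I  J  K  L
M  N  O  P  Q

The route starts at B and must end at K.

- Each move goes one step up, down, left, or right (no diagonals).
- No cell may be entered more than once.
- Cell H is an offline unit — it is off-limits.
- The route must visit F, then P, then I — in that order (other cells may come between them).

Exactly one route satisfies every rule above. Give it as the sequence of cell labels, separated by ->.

The waypoints must appear in the order F, P, I, with no cell reused.
Route from B: right 3 to F, down 2 to Q, left 3 to N, up 1 to I, right 2 to K — 11 moves in all.
Check: order respected (F at step 3, P at step 6, I at step 9).

B -> C -> D -> F -> L -> Q -> P -> O -> N -> I -> J -> K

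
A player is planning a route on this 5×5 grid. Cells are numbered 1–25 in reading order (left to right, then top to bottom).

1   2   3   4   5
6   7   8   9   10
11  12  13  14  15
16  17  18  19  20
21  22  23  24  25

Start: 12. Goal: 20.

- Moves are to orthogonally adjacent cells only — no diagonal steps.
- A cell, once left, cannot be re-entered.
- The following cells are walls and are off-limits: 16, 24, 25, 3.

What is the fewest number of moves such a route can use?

4

The Manhattan distance from 12 to 20 is |3−4| + |2−5| = 4, so at least 4 moves are needed.
A route of 4 moves achieves this: 12 → 17 → 18 → 19 → 20.
Since 4 matches the lower bound, it is optimal.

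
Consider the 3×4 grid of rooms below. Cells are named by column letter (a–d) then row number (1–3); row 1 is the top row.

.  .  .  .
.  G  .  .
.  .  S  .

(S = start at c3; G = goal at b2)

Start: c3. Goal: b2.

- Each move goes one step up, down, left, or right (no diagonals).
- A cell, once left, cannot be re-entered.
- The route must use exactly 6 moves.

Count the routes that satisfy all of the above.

Need simple routes of exactly 6 moves from c3 to b2 (Manhattan distance 2, so 2 moves are spent on a detour and 2 undoing it).
Enumerating: c3 c2 c1 b1 a1 a2 b2 | c3 c2 d2 d1 c1 b1 b2 | c3 b3 a3 a2 a1 b1 b2 | c3 d3 d2 d1 c1 c2 b2 | c3 d3 d2 d1 c1 b1 b2 | c3 d3 d2 c2 c1 b1 b2.
That gives 6 routes.

6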